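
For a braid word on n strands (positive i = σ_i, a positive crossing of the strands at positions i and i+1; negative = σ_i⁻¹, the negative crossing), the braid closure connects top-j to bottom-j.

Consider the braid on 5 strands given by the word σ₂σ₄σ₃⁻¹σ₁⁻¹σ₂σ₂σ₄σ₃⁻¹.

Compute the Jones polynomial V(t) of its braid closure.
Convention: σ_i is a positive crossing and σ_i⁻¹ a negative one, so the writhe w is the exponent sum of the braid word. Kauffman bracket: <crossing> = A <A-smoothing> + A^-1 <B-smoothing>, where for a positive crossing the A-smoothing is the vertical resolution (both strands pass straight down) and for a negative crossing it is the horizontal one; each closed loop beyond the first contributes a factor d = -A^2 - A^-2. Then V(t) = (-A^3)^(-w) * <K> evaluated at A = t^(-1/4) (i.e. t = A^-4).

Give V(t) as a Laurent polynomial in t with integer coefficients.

-t^6 + 2*t^5 - 3*t^4 + 4*t^3 - 3*t^2 + 3*t - 2 + t^-1

Derivation:
Braid: s2 s4 s3^-1 s1^-1 s2 s2 s4 s3^-1 on 5 strands, 8 crossings.
Writhe w = (#positive) - (#negative) = 5 - 3 = 2.
Computing the Kauffman bracket via state sum. There are 2^8 = 256 states.
Each crossing splits two ways (0=vertical, 1=horizontal). The state's weight is A^(#A-smoothings - #B-smoothings) * d^(loops - 1).
Tabulate the states by total A-exponent and number of loops L (A-exp: L × count):
  A^8: L=4 ×1
  A^6: L=3 ×7, L=5 ×1
  A^4: L=2 ×19, L=4 ×9
  A^2: L=1 ×19, L=3 ×35, L=5 ×2
  A^0: L=2 ×48, L=4 ×22
  A^-2: L=3 ×49, L=5 ×7
  A^-4: L=4 ×27, L=6 ×1
  A^-6: L=5 ×8
  A^-8: L=6 ×1
Each group contributes A^e * Σ count * d^(L-1):
Powers of d = -A^2 - A^-2: d^2 = A^4 + 2 + A^-4; d^3 = -A^6 - 3*A^2 - 3*A^-2 - A^-6; d^4 = A^8 + 4*A^4 + 6 + 4*A^-4 + A^-8; d^5 = -A^10 - 5*A^6 - 10*A^2 - 10*A^-2 - 5*A^-6 - A^-10.
  A^8 * (d^3) = -A^14 - 3*A^10 - 3*A^6 - A^2
  A^6 * (7*d^2 + d^4) = A^14 + 11*A^10 + 20*A^6 + 11*A^2 + A^-2
  A^4 * (19*d + 9*d^3) = -9*A^10 - 46*A^6 - 46*A^2 - 9*A^-2
  A^2 * (19 + 35*d^2 + 2*d^4) = 2*A^10 + 43*A^6 + 101*A^2 + 43*A^-2 + 2*A^-6
  A^0 * (48*d + 22*d^3) = -22*A^6 - 114*A^2 - 114*A^-2 - 22*A^-6
  A^-2 * (49*d^2 + 7*d^4) = 7*A^6 + 77*A^2 + 140*A^-2 + 77*A^-6 + 7*A^-10
  A^-4 * (27*d^3 + d^5) = -A^6 - 32*A^2 - 91*A^-2 - 91*A^-6 - 32*A^-10 - A^-14
  A^-6 * (8*d^4) = 8*A^2 + 32*A^-2 + 48*A^-6 + 32*A^-10 + 8*A^-14
  A^-8 * (d^5) = -A^2 - 5*A^-2 - 10*A^-6 - 10*A^-10 - 5*A^-14 - A^-18
Summing the groups: <K> = A^10 - 2*A^6 + 3*A^2 - 3*A^-2 + 4*A^-6 - 3*A^-10 + 2*A^-14 - A^-18
Normalise by the writhe: (-A^3)^(-w) = (-A^3)^(-2) = A^-6, so f(A) = A^-6 * <K> = A^4 - 2 + 3*A^-4 - 3*A^-8 + 4*A^-12 - 3*A^-16 + 2*A^-20 - A^-24.
Substitute A = t^(-1/4), i.e. A^e → t^(-e/4): V(t) = -t^6 + 2*t^5 - 3*t^4 + 4*t^3 - 3*t^2 + 3*t - 2 + t^-1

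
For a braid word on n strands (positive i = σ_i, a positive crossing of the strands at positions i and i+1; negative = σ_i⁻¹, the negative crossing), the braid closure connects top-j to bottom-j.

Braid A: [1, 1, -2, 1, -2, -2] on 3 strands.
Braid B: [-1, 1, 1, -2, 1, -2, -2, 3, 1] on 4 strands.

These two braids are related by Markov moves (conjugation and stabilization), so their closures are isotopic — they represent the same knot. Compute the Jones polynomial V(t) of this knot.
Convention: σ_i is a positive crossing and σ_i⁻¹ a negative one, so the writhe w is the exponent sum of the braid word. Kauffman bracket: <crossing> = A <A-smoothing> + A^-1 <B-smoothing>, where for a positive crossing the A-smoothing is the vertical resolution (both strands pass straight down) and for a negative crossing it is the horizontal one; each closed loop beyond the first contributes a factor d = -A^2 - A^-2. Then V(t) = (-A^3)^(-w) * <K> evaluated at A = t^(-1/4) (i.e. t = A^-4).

Markov-equivalent braids have isotopic closures, hence identical knot invariants. Strip the Markov moves from each word to reach a common short braid β, then compute V(t) once on β.
Braid A: s1 s1 s2^-1 s1 s2^-1 s2^-1 on 3 strands has no conjugating prefix/suffix or stabilization to strip; take β = s1 s1 s2^-1 s1 s2^-1 s2^-1.
Braid B: s1^-1 s1 s1 s2^-1 s1 s2^-1 s2^-1 s3 s1 on 4 strands reduces by inverse Markov moves (closure unchanged at each step):
  Deconjugate: the word is γ·β·γ⁻¹ with γ = s1^-1 (prefix) and γ⁻¹ = s1 (suffix); strip both.
  Destabilize: the word has the form β·s3 where s3 occurs only as the final letter (β ∈ B_3); drop it and the last strand → 3 strands.
Reduced to β = s1 s1 s2^-1 s1 s2^-1 s2^-1 on 3 strands, 6 crossings.
Both give the same β = s1 s1 s2^-1 s1 s2^-1 s2^-1 on 3 strands, so one state sum suffices:
Braid: s1 s1 s2^-1 s1 s2^-1 s2^-1 on 3 strands, 6 crossings.
Writhe w = (#positive) - (#negative) = 3 - 3 = 0.
Enumerate smoothing states for the bracket polynomial. There are 2^6 = 64 states.
For each crossing: s=0 is the vertical smoothing, s=1 horizontal. Crossing k contributes A^(sign_k * (1 - 2*s_k)); loop factor d = -A^2 - A^-2.
Tabulate the states by total A-exponent and number of loops L (A-exp: L × count):
  A^6: L=4 ×1
  A^4: L=3 ×6
  A^2: L=2 ×14, L=4 ×1
  A^0: L=1 ×13, L=3 ×7
  A^-2: L=2 ×14, L=4 ×1
  A^-4: L=3 ×6
  A^-6: L=4 ×1
Each group contributes A^e * Σ count * d^(L-1):
Powers of d = -A^2 - A^-2: d^2 = A^4 + 2 + A^-4; d^3 = -A^6 - 3*A^2 - 3*A^-2 - A^-6.
  A^6 * (d^3) = -A^12 - 3*A^8 - 3*A^4 - 1
  A^4 * (6*d^2) = 6*A^8 + 12*A^4 + 6
  A^2 * (14*d + d^3) = -A^8 - 17*A^4 - 17 - A^-4
  A^0 * (13 + 7*d^2) = 7*A^4 + 27 + 7*A^-4
  A^-2 * (14*d + d^3) = -A^4 - 17 - 17*A^-4 - A^-8
  A^-4 * (6*d^2) = 6 + 12*A^-4 + 6*A^-8
  A^-6 * (d^3) = -1 - 3*A^-4 - 3*A^-8 - A^-12
Summing the groups: <K> = -A^12 + 2*A^8 - 2*A^4 + 3 - 2*A^-4 + 2*A^-8 - A^-12
Normalise by the writhe: (-A^3)^(-w) = (-A^3)^(0) = 1, so f(A) = 1 * <K> = -A^12 + 2*A^8 - 2*A^4 + 3 - 2*A^-4 + 2*A^-8 - A^-12.
Substitute A = t^(-1/4), i.e. A^e → t^(-e/4): V(t) = -t^3 + 2*t^2 - 2*t + 3 - 2*t^-1 + 2*t^-2 - t^-3

Answer: -t^3 + 2*t^2 - 2*t + 3 - 2*t^-1 + 2*t^-2 - t^-3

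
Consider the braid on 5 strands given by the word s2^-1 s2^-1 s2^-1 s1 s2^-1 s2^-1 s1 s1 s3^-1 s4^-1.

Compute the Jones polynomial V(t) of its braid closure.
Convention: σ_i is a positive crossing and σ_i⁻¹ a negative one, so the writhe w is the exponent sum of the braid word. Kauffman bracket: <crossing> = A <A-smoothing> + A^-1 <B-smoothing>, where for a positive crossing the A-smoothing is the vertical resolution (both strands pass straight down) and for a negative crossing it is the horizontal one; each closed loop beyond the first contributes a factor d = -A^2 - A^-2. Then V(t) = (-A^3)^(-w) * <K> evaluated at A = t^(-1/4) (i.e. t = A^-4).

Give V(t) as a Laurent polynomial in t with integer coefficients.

-t^2 + 2*t - 3 + 5*t^-1 - 4*t^-2 + 5*t^-3 - 4*t^-4 + 2*t^-5 - t^-6

Derivation:
The presented braid s2^-1 s2^-1 s2^-1 s1 s2^-1 s2^-1 s1 s1 s3^-1 s4^-1 on 5 strands reduces by inverse Markov moves (closure unchanged at each step):
  Destabilize: the word has the form β·s4^-1 where s4^-1 occurs only as the final letter (β ∈ B_4); drop it and the last strand → 4 strands.
  Destabilize: the word has the form β·s3^-1 where s3^-1 occurs only as the final letter (β ∈ B_3); drop it and the last strand → 3 strands.
Reduced to β = s2^-1 s2^-1 s2^-1 s1 s2^-1 s2^-1 s1 s1 on 3 strands, 8 crossings.
Compute on β:
Braid: s2^-1 s2^-1 s2^-1 s1 s2^-1 s2^-1 s1 s1 on 3 strands, 8 crossings.
Writhe w = (#positive) - (#negative) = 3 - 5 = -2.
Enumerate smoothing states for the bracket polynomial. There are 2^8 = 256 states.
Each crossing splits two ways (0=vertical, 1=horizontal). The state's weight is A^(#A-smoothings - #B-smoothings) * d^(loops - 1).
Tabulate the states by total A-exponent and number of loops L (A-exp: L × count):
  A^8: L=6 ×1
  A^6: L=5 ×8
  A^4: L=4 ×27, L=6 ×1
  A^2: L=3 ×50, L=5 ×6
  A^0: L=2 ×53, L=4 ×17
  A^-2: L=1 ×27, L=3 ×28, L=5 ×1
  A^-4: L=2 ×24, L=4 ×4
  A^-6: L=3 ×8
  A^-8: L=4 ×1
Each group contributes A^e * Σ count * d^(L-1):
Powers of d = -A^2 - A^-2: d^2 = A^4 + 2 + A^-4; d^3 = -A^6 - 3*A^2 - 3*A^-2 - A^-6; d^4 = A^8 + 4*A^4 + 6 + 4*A^-4 + A^-8; d^5 = -A^10 - 5*A^6 - 10*A^2 - 10*A^-2 - 5*A^-6 - A^-10.
  A^8 * (d^5) = -A^18 - 5*A^14 - 10*A^10 - 10*A^6 - 5*A^2 - A^-2
  A^6 * (8*d^4) = 8*A^14 + 32*A^10 + 48*A^6 + 32*A^2 + 8*A^-2
  A^4 * (27*d^3 + d^5) = -A^14 - 32*A^10 - 91*A^6 - 91*A^2 - 32*A^-2 - A^-6
  A^2 * (50*d^2 + 6*d^4) = 6*A^10 + 74*A^6 + 136*A^2 + 74*A^-2 + 6*A^-6
  A^0 * (53*d + 17*d^3) = -17*A^6 - 104*A^2 - 104*A^-2 - 17*A^-6
  A^-2 * (27 + 28*d^2 + d^4) = A^6 + 32*A^2 + 89*A^-2 + 32*A^-6 + A^-10
  A^-4 * (24*d + 4*d^3) = -4*A^2 - 36*A^-2 - 36*A^-6 - 4*A^-10
  A^-6 * (8*d^2) = 8*A^-2 + 16*A^-6 + 8*A^-10
  A^-8 * (d^3) = -A^-2 - 3*A^-6 - 3*A^-10 - A^-14
Summing the groups: <K> = -A^18 + 2*A^14 - 4*A^10 + 5*A^6 - 4*A^2 + 5*A^-2 - 3*A^-6 + 2*A^-10 - A^-14
Normalise by the writhe: (-A^3)^(-w) = (-A^3)^(2) = A^6, so f(A) = A^6 * <K> = -A^24 + 2*A^20 - 4*A^16 + 5*A^12 - 4*A^8 + 5*A^4 - 3 + 2*A^-4 - A^-8.
Substitute A = t^(-1/4), i.e. A^e → t^(-e/4): V(t) = -t^2 + 2*t - 3 + 5*t^-1 - 4*t^-2 + 5*t^-3 - 4*t^-4 + 2*t^-5 - t^-6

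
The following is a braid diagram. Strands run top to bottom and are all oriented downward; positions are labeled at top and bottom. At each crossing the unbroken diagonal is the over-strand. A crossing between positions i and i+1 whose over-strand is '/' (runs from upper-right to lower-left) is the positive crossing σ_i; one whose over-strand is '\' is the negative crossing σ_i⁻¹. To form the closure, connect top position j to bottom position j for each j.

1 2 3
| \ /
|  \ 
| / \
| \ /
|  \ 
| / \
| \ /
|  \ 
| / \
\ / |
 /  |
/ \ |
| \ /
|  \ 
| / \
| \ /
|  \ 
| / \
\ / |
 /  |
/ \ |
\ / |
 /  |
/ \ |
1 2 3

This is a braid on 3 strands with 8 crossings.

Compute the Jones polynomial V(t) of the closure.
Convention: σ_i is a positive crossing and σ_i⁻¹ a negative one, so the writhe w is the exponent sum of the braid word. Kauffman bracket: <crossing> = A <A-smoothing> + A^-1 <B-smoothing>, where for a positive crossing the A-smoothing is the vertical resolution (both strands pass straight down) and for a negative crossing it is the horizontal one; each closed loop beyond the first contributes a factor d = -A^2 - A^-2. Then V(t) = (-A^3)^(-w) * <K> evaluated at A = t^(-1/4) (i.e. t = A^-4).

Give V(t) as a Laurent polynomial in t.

-t^2 + 2*t - 3 + 5*t^-1 - 4*t^-2 + 5*t^-3 - 4*t^-4 + 2*t^-5 - t^-6

Derivation:
Reading the diagram top to bottom ('/'-over between positions i,i+1 = s_i, '\'-over = s_i^-1): braid word = s2^-1 s2^-1 s2^-1 s1 s2^-1 s2^-1 s1 s1.
Braid: s2^-1 s2^-1 s2^-1 s1 s2^-1 s2^-1 s1 s1 on 3 strands, 8 crossings.
Writhe w = (#positive) - (#negative) = 3 - 5 = -2.
State-sum expansion of <K>. There are 2^8 = 256 states.
Smooth each crossing (0=||, 1=⌣⌢); contribution A^(Σ sign_k(1-2s_k)) * d^(L-1).
Tabulate the states by total A-exponent and number of loops L (A-exp: L × count):
  A^8: L=6 ×1
  A^6: L=5 ×8
  A^4: L=4 ×27, L=6 ×1
  A^2: L=3 ×50, L=5 ×6
  A^0: L=2 ×53, L=4 ×17
  A^-2: L=1 ×27, L=3 ×28, L=5 ×1
  A^-4: L=2 ×24, L=4 ×4
  A^-6: L=3 ×8
  A^-8: L=4 ×1
Each group contributes A^e * Σ count * d^(L-1):
Powers of d = -A^2 - A^-2: d^2 = A^4 + 2 + A^-4; d^3 = -A^6 - 3*A^2 - 3*A^-2 - A^-6; d^4 = A^8 + 4*A^4 + 6 + 4*A^-4 + A^-8; d^5 = -A^10 - 5*A^6 - 10*A^2 - 10*A^-2 - 5*A^-6 - A^-10.
  A^8 * (d^5) = -A^18 - 5*A^14 - 10*A^10 - 10*A^6 - 5*A^2 - A^-2
  A^6 * (8*d^4) = 8*A^14 + 32*A^10 + 48*A^6 + 32*A^2 + 8*A^-2
  A^4 * (27*d^3 + d^5) = -A^14 - 32*A^10 - 91*A^6 - 91*A^2 - 32*A^-2 - A^-6
  A^2 * (50*d^2 + 6*d^4) = 6*A^10 + 74*A^6 + 136*A^2 + 74*A^-2 + 6*A^-6
  A^0 * (53*d + 17*d^3) = -17*A^6 - 104*A^2 - 104*A^-2 - 17*A^-6
  A^-2 * (27 + 28*d^2 + d^4) = A^6 + 32*A^2 + 89*A^-2 + 32*A^-6 + A^-10
  A^-4 * (24*d + 4*d^3) = -4*A^2 - 36*A^-2 - 36*A^-6 - 4*A^-10
  A^-6 * (8*d^2) = 8*A^-2 + 16*A^-6 + 8*A^-10
  A^-8 * (d^3) = -A^-2 - 3*A^-6 - 3*A^-10 - A^-14
Summing the groups: <K> = -A^18 + 2*A^14 - 4*A^10 + 5*A^6 - 4*A^2 + 5*A^-2 - 3*A^-6 + 2*A^-10 - A^-14
Normalise by the writhe: (-A^3)^(-w) = (-A^3)^(2) = A^6, so f(A) = A^6 * <K> = -A^24 + 2*A^20 - 4*A^16 + 5*A^12 - 4*A^8 + 5*A^4 - 3 + 2*A^-4 - A^-8.
Substitute A = t^(-1/4), i.e. A^e → t^(-e/4): V(t) = -t^2 + 2*t - 3 + 5*t^-1 - 4*t^-2 + 5*t^-3 - 4*t^-4 + 2*t^-5 - t^-6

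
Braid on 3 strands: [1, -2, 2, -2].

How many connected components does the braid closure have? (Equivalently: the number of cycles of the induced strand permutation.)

1

Derivation:
Track the strand permutation on 3 strands, starting from identity.
  step 1: s1 swaps positions 1,2 -> [2 1 3]
  step 2: s2^-1 swaps positions 2,3 -> [2 3 1]
  step 3: s2 swaps positions 2,3 -> [2 1 3]
  step 4: s2^-1 swaps positions 2,3 -> [2 3 1]
Final permutation (position -> original strand): [2 3 1]
Closure components = cycle count of this permutation = 1.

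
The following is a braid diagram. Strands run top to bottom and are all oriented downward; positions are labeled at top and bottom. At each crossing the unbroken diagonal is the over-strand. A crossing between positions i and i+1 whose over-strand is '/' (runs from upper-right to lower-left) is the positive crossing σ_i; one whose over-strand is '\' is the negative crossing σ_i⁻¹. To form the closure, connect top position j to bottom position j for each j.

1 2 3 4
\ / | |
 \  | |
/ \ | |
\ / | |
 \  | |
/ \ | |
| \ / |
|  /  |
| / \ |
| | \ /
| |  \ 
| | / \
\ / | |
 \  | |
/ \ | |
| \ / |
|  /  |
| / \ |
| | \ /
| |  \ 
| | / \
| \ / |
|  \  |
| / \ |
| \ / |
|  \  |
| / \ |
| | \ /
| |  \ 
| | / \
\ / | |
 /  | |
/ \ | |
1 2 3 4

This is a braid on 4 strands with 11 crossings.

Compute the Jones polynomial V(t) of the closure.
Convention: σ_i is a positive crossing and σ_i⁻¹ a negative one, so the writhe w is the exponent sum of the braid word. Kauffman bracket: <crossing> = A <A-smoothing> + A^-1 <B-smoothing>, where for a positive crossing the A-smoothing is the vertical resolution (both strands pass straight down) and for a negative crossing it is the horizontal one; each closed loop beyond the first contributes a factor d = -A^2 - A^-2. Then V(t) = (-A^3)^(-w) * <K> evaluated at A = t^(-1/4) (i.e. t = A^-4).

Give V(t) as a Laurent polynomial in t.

Reading the diagram top to bottom ('/'-over between positions i,i+1 = s_i, '\'-over = s_i^-1): braid word = s1^-1 s1^-1 s2 s3^-1 s1^-1 s2 s3^-1 s2^-1 s2^-1 s3^-1 s1.
The presented braid s1^-1 s1^-1 s2 s3^-1 s1^-1 s2 s3^-1 s2^-1 s2^-1 s3^-1 s1 on 4 strands reduces by inverse Markov moves (closure unchanged at each step):
  Deconjugate: the word is γ·β·γ⁻¹ with γ = s1^-1 (prefix) and γ⁻¹ = s1 (suffix); strip both.
Reduced to β = s1^-1 s2 s3^-1 s1^-1 s2 s3^-1 s2^-1 s2^-1 s3^-1 on 4 strands, 9 crossings.
Compute on β:
Braid: s1^-1 s2 s3^-1 s1^-1 s2 s3^-1 s2^-1 s2^-1 s3^-1 on 4 strands, 9 crossings.
Writhe w = (#positive) - (#negative) = 2 - 7 = -5.
Enumerate smoothing states for the bracket polynomial. There are 2^9 = 512 states.
Smooth each crossing (0=||, 1=⌣⌢); contribution A^(Σ sign_k(1-2s_k)) * d^(L-1).
Tabulate the states by total A-exponent and number of loops L (A-exp: L × count):
  A^9: L=5 ×1
  A^7: L=4 ×9
  A^5: L=3 ×33, L=5 ×3
  A^3: L=2 ×59, L=4 ×25
  A^1: L=1 ×42, L=3 ×80, L=5 ×4
  A^-1: L=2 ×93, L=4 ×33
  A^-3: L=1 ×19, L=3 ×58, L=5 ×7
  A^-5: L=2 ×19, L=4 ×16, L=6 ×1
  A^-7: L=3 ×7, L=5 ×2
  A^-9: L=4 ×1
Each group contributes A^e * Σ count * d^(L-1):
Powers of d = -A^2 - A^-2: d^2 = A^4 + 2 + A^-4; d^3 = -A^6 - 3*A^2 - 3*A^-2 - A^-6; d^4 = A^8 + 4*A^4 + 6 + 4*A^-4 + A^-8; d^5 = -A^10 - 5*A^6 - 10*A^2 - 10*A^-2 - 5*A^-6 - A^-10.
  A^9 * (d^4) = A^17 + 4*A^13 + 6*A^9 + 4*A^5 + A
  A^7 * (9*d^3) = -9*A^13 - 27*A^9 - 27*A^5 - 9*A
  A^5 * (33*d^2 + 3*d^4) = 3*A^13 + 45*A^9 + 84*A^5 + 45*A + 3*A^-3
  A^3 * (59*d + 25*d^3) = -25*A^9 - 134*A^5 - 134*A - 25*A^-3
  A^1 * (42 + 80*d^2 + 4*d^4) = 4*A^9 + 96*A^5 + 226*A + 96*A^-3 + 4*A^-7
  A^-1 * (93*d + 33*d^3) = -33*A^5 - 192*A - 192*A^-3 - 33*A^-7
  A^-3 * (19 + 58*d^2 + 7*d^4) = 7*A^5 + 86*A + 177*A^-3 + 86*A^-7 + 7*A^-11
  A^-5 * (19*d + 16*d^3 + d^5) = -A^5 - 21*A - 77*A^-3 - 77*A^-7 - 21*A^-11 - A^-15
  A^-7 * (7*d^2 + 2*d^4) = 2*A + 15*A^-3 + 26*A^-7 + 15*A^-11 + 2*A^-15
  A^-9 * (d^3) = -A^-3 - 3*A^-7 - 3*A^-11 - A^-15
Summing the groups: <K> = A^17 - 2*A^13 + 3*A^9 - 4*A^5 + 4*A - 4*A^-3 + 3*A^-7 - 2*A^-11
Normalise by the writhe: (-A^3)^(-w) = (-A^3)^(5) = -A^15, so f(A) = -A^15 * <K> = -A^32 + 2*A^28 - 3*A^24 + 4*A^20 - 4*A^16 + 4*A^12 - 3*A^8 + 2*A^4.
Substitute A = t^(-1/4), i.e. A^e → t^(-e/4): V(t) = 2*t^-1 - 3*t^-2 + 4*t^-3 - 4*t^-4 + 4*t^-5 - 3*t^-6 + 2*t^-7 - t^-8

Answer: 2*t^-1 - 3*t^-2 + 4*t^-3 - 4*t^-4 + 4*t^-5 - 3*t^-6 + 2*t^-7 - t^-8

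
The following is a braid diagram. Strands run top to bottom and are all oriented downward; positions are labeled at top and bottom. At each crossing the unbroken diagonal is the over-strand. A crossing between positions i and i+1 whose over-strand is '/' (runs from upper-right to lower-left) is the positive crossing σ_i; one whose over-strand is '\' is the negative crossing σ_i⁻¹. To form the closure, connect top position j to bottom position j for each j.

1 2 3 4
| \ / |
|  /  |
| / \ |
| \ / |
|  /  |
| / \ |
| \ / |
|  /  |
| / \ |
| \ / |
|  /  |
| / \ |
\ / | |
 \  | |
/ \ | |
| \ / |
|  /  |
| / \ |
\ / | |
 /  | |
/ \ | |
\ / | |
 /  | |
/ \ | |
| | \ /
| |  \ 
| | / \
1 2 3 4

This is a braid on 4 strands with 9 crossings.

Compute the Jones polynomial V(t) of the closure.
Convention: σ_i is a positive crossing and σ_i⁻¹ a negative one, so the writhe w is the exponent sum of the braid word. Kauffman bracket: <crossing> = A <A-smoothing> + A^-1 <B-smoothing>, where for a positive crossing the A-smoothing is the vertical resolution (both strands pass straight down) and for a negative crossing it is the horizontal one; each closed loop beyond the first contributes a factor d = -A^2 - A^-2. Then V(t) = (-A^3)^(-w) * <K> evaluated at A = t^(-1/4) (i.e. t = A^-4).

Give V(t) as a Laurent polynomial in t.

Reading the diagram top to bottom ('/'-over between positions i,i+1 = s_i, '\'-over = s_i^-1): braid word = s2 s2 s2 s2 s1^-1 s2 s1 s1 s3^-1.
The presented braid s2 s2 s2 s2 s1^-1 s2 s1 s1 s3^-1 on 4 strands reduces by inverse Markov moves (closure unchanged at each step):
  Destabilize: the word has the form β·s3^-1 where s3^-1 occurs only as the final letter (β ∈ B_3); drop it and the last strand → 3 strands.
Reduced to β = s2 s2 s2 s2 s1^-1 s2 s1 s1 on 3 strands, 8 crossings.
Compute on β:
Braid: s2 s2 s2 s2 s1^-1 s2 s1 s1 on 3 strands, 8 crossings.
Writhe w = (#positive) - (#negative) = 7 - 1 = 6.
Computing the Kauffman bracket via state sum. There are 2^8 = 256 states.
For each crossing: s=0 is the vertical smoothing, s=1 horizontal. Crossing k contributes A^(sign_k * (1 - 2*s_k)); loop factor d = -A^2 - A^-2.
Tabulate the states by total A-exponent and number of loops L (A-exp: L × count):
  A^8: L=2 ×1
  A^6: L=1 ×5, L=3 ×3
  A^4: L=2 ×27, L=4 ×1
  A^2: L=1 ×18, L=3 ×38
  A^0: L=2 ×41, L=4 ×29
  A^-2: L=3 ×44, L=5 ×12
  A^-4: L=4 ×26, L=6 ×2
  A^-6: L=5 ×8
  A^-8: L=6 ×1
Each group contributes A^e * Σ count * d^(L-1):
Powers of d = -A^2 - A^-2: d^2 = A^4 + 2 + A^-4; d^3 = -A^6 - 3*A^2 - 3*A^-2 - A^-6; d^4 = A^8 + 4*A^4 + 6 + 4*A^-4 + A^-8; d^5 = -A^10 - 5*A^6 - 10*A^2 - 10*A^-2 - 5*A^-6 - A^-10.
  A^8 * (d) = -A^10 - A^6
  A^6 * (5 + 3*d^2) = 3*A^10 + 11*A^6 + 3*A^2
  A^4 * (27*d + d^3) = -A^10 - 30*A^6 - 30*A^2 - A^-2
  A^2 * (18 + 38*d^2) = 38*A^6 + 94*A^2 + 38*A^-2
  A^0 * (41*d + 29*d^3) = -29*A^6 - 128*A^2 - 128*A^-2 - 29*A^-6
  A^-2 * (44*d^2 + 12*d^4) = 12*A^6 + 92*A^2 + 160*A^-2 + 92*A^-6 + 12*A^-10
  A^-4 * (26*d^3 + 2*d^5) = -2*A^6 - 36*A^2 - 98*A^-2 - 98*A^-6 - 36*A^-10 - 2*A^-14
  A^-6 * (8*d^4) = 8*A^2 + 32*A^-2 + 48*A^-6 + 32*A^-10 + 8*A^-14
  A^-8 * (d^5) = -A^2 - 5*A^-2 - 10*A^-6 - 10*A^-10 - 5*A^-14 - A^-18
Summing the groups: <K> = A^10 - A^6 + 2*A^2 - 2*A^-2 + 3*A^-6 - 2*A^-10 + A^-14 - A^-18
Normalise by the writhe: (-A^3)^(-w) = (-A^3)^(-6) = A^-18, so f(A) = A^-18 * <K> = A^-8 - A^-12 + 2*A^-16 - 2*A^-20 + 3*A^-24 - 2*A^-28 + A^-32 - A^-36.
Substitute A = t^(-1/4), i.e. A^e → t^(-e/4): V(t) = -t^9 + t^8 - 2*t^7 + 3*t^6 - 2*t^5 + 2*t^4 - t^3 + t^2

Answer: -t^9 + t^8 - 2*t^7 + 3*t^6 - 2*t^5 + 2*t^4 - t^3 + t^2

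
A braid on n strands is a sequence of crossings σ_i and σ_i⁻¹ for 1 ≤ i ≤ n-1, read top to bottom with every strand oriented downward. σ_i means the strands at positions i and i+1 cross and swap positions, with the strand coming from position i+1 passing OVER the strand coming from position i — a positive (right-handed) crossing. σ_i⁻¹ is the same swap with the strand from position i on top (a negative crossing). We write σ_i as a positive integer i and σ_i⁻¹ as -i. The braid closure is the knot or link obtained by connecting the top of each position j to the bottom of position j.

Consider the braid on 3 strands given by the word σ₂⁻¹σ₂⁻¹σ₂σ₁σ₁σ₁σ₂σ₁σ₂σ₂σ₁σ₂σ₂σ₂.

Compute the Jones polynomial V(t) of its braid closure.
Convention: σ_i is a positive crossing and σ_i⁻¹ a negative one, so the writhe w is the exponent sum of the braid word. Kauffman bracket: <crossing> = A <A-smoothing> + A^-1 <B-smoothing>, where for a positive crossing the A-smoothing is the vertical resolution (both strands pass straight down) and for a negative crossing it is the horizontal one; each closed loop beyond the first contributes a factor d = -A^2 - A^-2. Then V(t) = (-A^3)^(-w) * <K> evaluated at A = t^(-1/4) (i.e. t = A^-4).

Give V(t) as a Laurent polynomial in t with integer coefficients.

-t^10 + t^6 + t^4

Derivation:
The presented braid s2^-1 s2^-1 s2 s1 s1 s1 s2 s1 s2 s2 s1 s2 s2 s2 on 3 strands reduces by inverse Markov moves (closure unchanged at each step):
  Deconjugate: the word is γ·β·γ⁻¹ with γ = s2^-1 s2^-1 (prefix) and γ⁻¹ = s2 s2 (suffix); strip both.
Reduced to β = s2 s1 s1 s1 s2 s1 s2 s2 s1 s2 on 3 strands, 10 crossings.
Compute on β:
Braid: s2 s1 s1 s1 s2 s1 s2 s2 s1 s2 on 3 strands, 10 crossings.
Writhe w = (#positive) - (#negative) = 10 - 0 = 10.
Enumerate smoothing states for the bracket polynomial. There are 2^10 = 1024 states.
Smooth each crossing (0=||, 1=⌣⌢); contribution A^(Σ sign_k(1-2s_k)) * d^(L-1).
Tabulate the states by total A-exponent and number of loops L (A-exp: L × count):
  A^10: L=3 ×1
  A^8: L=2 ×10
  A^6: L=1 ×25, L=3 ×20
  A^4: L=2 ×100, L=4 ×20
  A^2: L=1 ×36, L=3 ×164, L=5 ×10
  A^0: L=2 ×108, L=4 ×142, L=6 ×2
  A^-2: L=1 ×12, L=3 ×129, L=5 ×69
  A^-4: L=2 ×24, L=4 ×78, L=6 ×18
  A^-6: L=3 ×19, L=5 ×24, L=7 ×2
  A^-8: L=4 ×7, L=6 ×3
  A^-10: L=5 ×1
Each group contributes A^e * Σ count * d^(L-1):
Powers of d = -A^2 - A^-2: d^2 = A^4 + 2 + A^-4; d^3 = -A^6 - 3*A^2 - 3*A^-2 - A^-6; d^4 = A^8 + 4*A^4 + 6 + 4*A^-4 + A^-8; d^5 = -A^10 - 5*A^6 - 10*A^2 - 10*A^-2 - 5*A^-6 - A^-10; d^6 = A^12 + 6*A^8 + 15*A^4 + 20 + 15*A^-4 + 6*A^-8 + A^-12.
  A^10 * (d^2) = A^14 + 2*A^10 + A^6
  A^8 * (10*d) = -10*A^10 - 10*A^6
  A^6 * (25 + 20*d^2) = 20*A^10 + 65*A^6 + 20*A^2
  A^4 * (100*d + 20*d^3) = -20*A^10 - 160*A^6 - 160*A^2 - 20*A^-2
  A^2 * (36 + 164*d^2 + 10*d^4) = 10*A^10 + 204*A^6 + 424*A^2 + 204*A^-2 + 10*A^-6
  A^0 * (108*d + 142*d^3 + 2*d^5) = -2*A^10 - 152*A^6 - 554*A^2 - 554*A^-2 - 152*A^-6 - 2*A^-10
  A^-2 * (12 + 129*d^2 + 69*d^4) = 69*A^6 + 405*A^2 + 684*A^-2 + 405*A^-6 + 69*A^-10
  A^-4 * (24*d + 78*d^3 + 18*d^5) = -18*A^6 - 168*A^2 - 438*A^-2 - 438*A^-6 - 168*A^-10 - 18*A^-14
  A^-6 * (19*d^2 + 24*d^4 + 2*d^6) = 2*A^6 + 36*A^2 + 145*A^-2 + 222*A^-6 + 145*A^-10 + 36*A^-14 + 2*A^-18
  A^-8 * (7*d^3 + 3*d^5) = -3*A^2 - 22*A^-2 - 51*A^-6 - 51*A^-10 - 22*A^-14 - 3*A^-18
  A^-10 * (d^4) = A^-2 + 4*A^-6 + 6*A^-10 + 4*A^-14 + A^-18
Summing the groups: <K> = A^14 + A^6 - A^-10
Normalise by the writhe: (-A^3)^(-w) = (-A^3)^(-10) = A^-30, so f(A) = A^-30 * <K> = A^-16 + A^-24 - A^-40.
Substitute A = t^(-1/4), i.e. A^e → t^(-e/4): V(t) = -t^10 + t^6 + t^4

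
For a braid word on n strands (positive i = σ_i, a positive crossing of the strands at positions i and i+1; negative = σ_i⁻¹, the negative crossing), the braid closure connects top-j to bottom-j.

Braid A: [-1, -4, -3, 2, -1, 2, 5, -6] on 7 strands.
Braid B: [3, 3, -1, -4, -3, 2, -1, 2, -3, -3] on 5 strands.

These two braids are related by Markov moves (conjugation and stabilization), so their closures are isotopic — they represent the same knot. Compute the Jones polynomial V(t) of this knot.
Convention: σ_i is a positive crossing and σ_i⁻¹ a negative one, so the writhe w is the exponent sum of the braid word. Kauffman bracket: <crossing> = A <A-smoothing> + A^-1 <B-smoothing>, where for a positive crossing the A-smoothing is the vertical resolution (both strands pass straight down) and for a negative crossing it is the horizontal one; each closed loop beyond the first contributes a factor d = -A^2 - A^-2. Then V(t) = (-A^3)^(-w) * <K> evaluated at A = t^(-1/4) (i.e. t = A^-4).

Markov-equivalent braids have isotopic closures, hence identical knot invariants. Strip the Markov moves from each word to reach a common short braid β, then compute V(t) once on β.
Braid A: s1^-1 s4^-1 s3^-1 s2 s1^-1 s2 s5 s6^-1 on 7 strands reduces by inverse Markov moves (closure unchanged at each step):
  Destabilize: the word has the form β·s6^-1 where s6^-1 occurs only as the final letter (β ∈ B_6); drop it and the last strand → 6 strands.
  Destabilize: the word has the form β·s5 where s5 occurs only as the final letter (β ∈ B_5); drop it and the last strand → 5 strands.
Reduced to β = s1^-1 s4^-1 s3^-1 s2 s1^-1 s2 on 5 strands, 6 crossings.
Braid B: s3 s3 s1^-1 s4^-1 s3^-1 s2 s1^-1 s2 s3^-1 s3^-1 on 5 strands reduces by inverse Markov moves (closure unchanged at each step):
  Deconjugate: the word is γ·β·γ⁻¹ with γ = s3 (prefix) and γ⁻¹ = s3^-1 (suffix); strip both.
  Deconjugate: the word is γ·β·γ⁻¹ with γ = s3 (prefix) and γ⁻¹ = s3^-1 (suffix); strip both.
Reduced to β = s1^-1 s4^-1 s3^-1 s2 s1^-1 s2 on 5 strands, 6 crossings.
Both give the same β = s1^-1 s4^-1 s3^-1 s2 s1^-1 s2 on 5 strands, so one state sum suffices:
Braid: s1^-1 s4^-1 s3^-1 s2 s1^-1 s2 on 5 strands, 6 crossings.
Writhe w = (#positive) - (#negative) = 2 - 4 = -2.
Enumerate smoothing states for the bracket polynomial. There are 2^6 = 64 states.
Each crossing splits two ways (0=vertical, 1=horizontal). The state's weight is A^(#A-smoothings - #B-smoothings) * d^(loops - 1).
Tabulate the states by total A-exponent and number of loops L (A-exp: L × count):
  A^6: L=3 ×1
  A^4: L=2 ×4, L=4 ×2
  A^2: L=1 ×5, L=3 ×9, L=5 ×1
  A^0: L=2 ×14, L=4 ×6
  A^-2: L=3 ×14, L=5 ×1
  A^-4: L=4 ×6
  A^-6: L=5 ×1
Each group contributes A^e * Σ count * d^(L-1):
Powers of d = -A^2 - A^-2: d^2 = A^4 + 2 + A^-4; d^3 = -A^6 - 3*A^2 - 3*A^-2 - A^-6; d^4 = A^8 + 4*A^4 + 6 + 4*A^-4 + A^-8.
  A^6 * (d^2) = A^10 + 2*A^6 + A^2
  A^4 * (4*d + 2*d^3) = -2*A^10 - 10*A^6 - 10*A^2 - 2*A^-2
  A^2 * (5 + 9*d^2 + d^4) = A^10 + 13*A^6 + 29*A^2 + 13*A^-2 + A^-6
  A^0 * (14*d + 6*d^3) = -6*A^6 - 32*A^2 - 32*A^-2 - 6*A^-6
  A^-2 * (14*d^2 + d^4) = A^6 + 18*A^2 + 34*A^-2 + 18*A^-6 + A^-10
  A^-4 * (6*d^3) = -6*A^2 - 18*A^-2 - 18*A^-6 - 6*A^-10
  A^-6 * (d^4) = A^2 + 4*A^-2 + 6*A^-6 + 4*A^-10 + A^-14
Summing the groups: <K> = A^2 - A^-2 + A^-6 - A^-10 + A^-14
Normalise by the writhe: (-A^3)^(-w) = (-A^3)^(2) = A^6, so f(A) = A^6 * <K> = A^8 - A^4 + 1 - A^-4 + A^-8.
Substitute A = t^(-1/4), i.e. A^e → t^(-e/4): V(t) = t^2 - t + 1 - t^-1 + t^-2

Answer: t^2 - t + 1 - t^-1 + t^-2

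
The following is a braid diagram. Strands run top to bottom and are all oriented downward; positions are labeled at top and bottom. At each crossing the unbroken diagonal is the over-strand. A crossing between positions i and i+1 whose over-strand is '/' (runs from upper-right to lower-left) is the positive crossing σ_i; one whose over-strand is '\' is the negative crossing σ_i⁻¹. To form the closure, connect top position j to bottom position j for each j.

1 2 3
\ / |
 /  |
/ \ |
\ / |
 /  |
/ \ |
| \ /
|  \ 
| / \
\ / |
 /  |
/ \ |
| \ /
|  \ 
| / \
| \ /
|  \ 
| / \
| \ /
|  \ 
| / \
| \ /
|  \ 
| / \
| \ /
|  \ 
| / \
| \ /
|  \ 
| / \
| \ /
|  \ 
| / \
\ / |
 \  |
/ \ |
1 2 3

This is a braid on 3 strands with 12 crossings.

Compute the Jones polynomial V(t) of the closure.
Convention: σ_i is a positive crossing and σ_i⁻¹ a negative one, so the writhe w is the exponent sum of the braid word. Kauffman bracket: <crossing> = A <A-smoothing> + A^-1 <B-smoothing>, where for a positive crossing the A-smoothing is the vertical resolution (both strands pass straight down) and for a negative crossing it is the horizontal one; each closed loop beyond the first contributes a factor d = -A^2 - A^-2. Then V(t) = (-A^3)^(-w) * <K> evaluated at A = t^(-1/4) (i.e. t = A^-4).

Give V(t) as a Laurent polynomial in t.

t^-1 - t^-2 + 2*t^-3 - 2*t^-4 + 3*t^-5 - 3*t^-6 + 3*t^-7 - 3*t^-8 + 2*t^-9 - 2*t^-10 + t^-11

Derivation:
Reading the diagram top to bottom ('/'-over between positions i,i+1 = s_i, '\'-over = s_i^-1): braid word = s1 s1 s2^-1 s1 s2^-1 s2^-1 s2^-1 s2^-1 s2^-1 s2^-1 s2^-1 s1^-1.
The presented braid s1 s1 s2^-1 s1 s2^-1 s2^-1 s2^-1 s2^-1 s2^-1 s2^-1 s2^-1 s1^-1 on 3 strands reduces by inverse Markov moves (closure unchanged at each step):
  Deconjugate: the word is γ·β·γ⁻¹ with γ = s1 (prefix) and γ⁻¹ = s1^-1 (suffix); strip both.
Reduced to β = s1 s2^-1 s1 s2^-1 s2^-1 s2^-1 s2^-1 s2^-1 s2^-1 s2^-1 on 3 strands, 10 crossings.
Compute on β:
Braid: s1 s2^-1 s1 s2^-1 s2^-1 s2^-1 s2^-1 s2^-1 s2^-1 s2^-1 on 3 strands, 10 crossings.
Writhe w = (#positive) - (#negative) = 2 - 8 = -6.
Computing the Kauffman bracket via state sum. There are 2^10 = 1024 states.
Smooth each crossing (0=||, 1=⌣⌢); contribution A^(Σ sign_k(1-2s_k)) * d^(L-1).
Tabulate the states by total A-exponent and number of loops L (A-exp: L × count):
  A^10: L=9 ×1
  A^8: L=8 ×10
  A^6: L=7 ×45
  A^4: L=6 ×119, L=8 ×1
  A^2: L=5 ×203, L=7 ×7
  A^0: L=4 ×231, L=6 ×21
  A^-2: L=3 ×175, L=5 ×35
  A^-4: L=2 ×85, L=4 ×35
  A^-6: L=1 ×23, L=3 ×22
  A^-8: L=2 ×10
  A^-10: L=3 ×1
Each group contributes A^e * Σ count * d^(L-1):
Powers of d = -A^2 - A^-2: d^2 = A^4 + 2 + A^-4; d^3 = -A^6 - 3*A^2 - 3*A^-2 - A^-6; d^4 = A^8 + 4*A^4 + 6 + 4*A^-4 + A^-8; d^5 = -A^10 - 5*A^6 - 10*A^2 - 10*A^-2 - 5*A^-6 - A^-10; d^6 = A^12 + 6*A^8 + 15*A^4 + 20 + 15*A^-4 + 6*A^-8 + A^-12; d^7 = -A^14 - 7*A^10 - 21*A^6 - 35*A^2 - 35*A^-2 - 21*A^-6 - 7*A^-10 - A^-14; d^8 = A^16 + 8*A^12 + 28*A^8 + 56*A^4 + 70 + 56*A^-4 + 28*A^-8 + 8*A^-12 + A^-16.
  A^10 * (d^8) = A^26 + 8*A^22 + 28*A^18 + 56*A^14 + 70*A^10 + 56*A^6 + 28*A^2 + 8*A^-2 + A^-6
  A^8 * (10*d^7) = -10*A^22 - 70*A^18 - 210*A^14 - 350*A^10 - 350*A^6 - 210*A^2 - 70*A^-2 - 10*A^-6
  A^6 * (45*d^6) = 45*A^18 + 270*A^14 + 675*A^10 + 900*A^6 + 675*A^2 + 270*A^-2 + 45*A^-6
  A^4 * (119*d^5 + d^7) = -A^18 - 126*A^14 - 616*A^10 - 1225*A^6 - 1225*A^2 - 616*A^-2 - 126*A^-6 - A^-10
  A^2 * (203*d^4 + 7*d^6) = 7*A^14 + 245*A^10 + 917*A^6 + 1358*A^2 + 917*A^-2 + 245*A^-6 + 7*A^-10
  A^0 * (231*d^3 + 21*d^5) = -21*A^10 - 336*A^6 - 903*A^2 - 903*A^-2 - 336*A^-6 - 21*A^-10
  A^-2 * (175*d^2 + 35*d^4) = 35*A^6 + 315*A^2 + 560*A^-2 + 315*A^-6 + 35*A^-10
  A^-4 * (85*d + 35*d^3) = -35*A^2 - 190*A^-2 - 190*A^-6 - 35*A^-10
  A^-6 * (23 + 22*d^2) = 22*A^-2 + 67*A^-6 + 22*A^-10
  A^-8 * (10*d) = -10*A^-6 - 10*A^-10
  A^-10 * (d^2) = A^-6 + 2*A^-10 + A^-14
Summing the groups: <K> = A^26 - 2*A^22 + 2*A^18 - 3*A^14 + 3*A^10 - 3*A^6 + 3*A^2 - 2*A^-2 + 2*A^-6 - A^-10 + A^-14
Normalise by the writhe: (-A^3)^(-w) = (-A^3)^(6) = A^18, so f(A) = A^18 * <K> = A^44 - 2*A^40 + 2*A^36 - 3*A^32 + 3*A^28 - 3*A^24 + 3*A^20 - 2*A^16 + 2*A^12 - A^8 + A^4.
Substitute A = t^(-1/4), i.e. A^e → t^(-e/4): V(t) = t^-1 - t^-2 + 2*t^-3 - 2*t^-4 + 3*t^-5 - 3*t^-6 + 3*t^-7 - 3*t^-8 + 2*t^-9 - 2*t^-10 + t^-11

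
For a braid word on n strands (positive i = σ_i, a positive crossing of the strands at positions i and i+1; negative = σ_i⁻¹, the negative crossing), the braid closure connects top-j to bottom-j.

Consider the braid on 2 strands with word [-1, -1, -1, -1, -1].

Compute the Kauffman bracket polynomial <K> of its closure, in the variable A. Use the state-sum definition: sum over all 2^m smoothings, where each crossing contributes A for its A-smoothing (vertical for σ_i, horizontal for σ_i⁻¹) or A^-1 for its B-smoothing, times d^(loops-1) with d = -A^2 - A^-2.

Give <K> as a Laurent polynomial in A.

Braid: s1^-1 s1^-1 s1^-1 s1^-1 s1^-1 on 2 strands, 5 crossings.
Writhe w = (#positive) - (#negative) = 0 - 5 = -5.
Enumerate smoothing states for the bracket polynomial. There are 2^5 = 32 states.
For each crossing: s=0 is the vertical smoothing, s=1 horizontal. Crossing k contributes A^(sign_k * (1 - 2*s_k)); loop factor d = -A^2 - A^-2.
  state 00000: A-exp=-5, loops=2, term = A^-5 * d^1
  state 00001: A-exp=-3, loops=1, term = A^-3 * d^0
  state 00010: A-exp=-3, loops=1, term = A^-3 * d^0
  state 00011: A-exp=-1, loops=2, term = A^-1 * d^1
  state 00100: A-exp=-3, loops=1, term = A^-3 * d^0
  state 00101: A-exp=-1, loops=2, term = A^-1 * d^1
  state 00110: A-exp=-1, loops=2, term = A^-1 * d^1
  state 00111: A-exp=+1, loops=3, term = A^1 * d^2
  state 01000: A-exp=-3, loops=1, term = A^-3 * d^0
  state 01001: A-exp=-1, loops=2, term = A^-1 * d^1
  state 01010: A-exp=-1, loops=2, term = A^-1 * d^1
  state 01011: A-exp=+1, loops=3, term = A^1 * d^2
  state 01100: A-exp=-1, loops=2, term = A^-1 * d^1
  state 01101: A-exp=+1, loops=3, term = A^1 * d^2
  state 01110: A-exp=+1, loops=3, term = A^1 * d^2
  state 01111: A-exp=+3, loops=4, term = A^3 * d^3
  state 10000: A-exp=-3, loops=1, term = A^-3 * d^0
  state 10001: A-exp=-1, loops=2, term = A^-1 * d^1
  state 10010: A-exp=-1, loops=2, term = A^-1 * d^1
  state 10011: A-exp=+1, loops=3, term = A^1 * d^2
  state 10100: A-exp=-1, loops=2, term = A^-1 * d^1
  state 10101: A-exp=+1, loops=3, term = A^1 * d^2
  state 10110: A-exp=+1, loops=3, term = A^1 * d^2
  state 10111: A-exp=+3, loops=4, term = A^3 * d^3
  state 11000: A-exp=-1, loops=2, term = A^-1 * d^1
  state 11001: A-exp=+1, loops=3, term = A^1 * d^2
  state 11010: A-exp=+1, loops=3, term = A^1 * d^2
  state 11011: A-exp=+3, loops=4, term = A^3 * d^3
  state 11100: A-exp=+1, loops=3, term = A^1 * d^2
  state 11101: A-exp=+3, loops=4, term = A^3 * d^3
  state 11110: A-exp=+3, loops=4, term = A^3 * d^3
  state 11111: A-exp=+5, loops=5, term = A^5 * d^4
Collect the terms by A-exponent (count of states per loop number):
Powers of d = -A^2 - A^-2: d^2 = A^4 + 2 + A^-4; d^3 = -A^6 - 3*A^2 - 3*A^-2 - A^-6; d^4 = A^8 + 4*A^4 + 6 + 4*A^-4 + A^-8.
  A^5 * (d^4) = A^13 + 4*A^9 + 6*A^5 + 4*A + A^-3
  A^3 * (5*d^3) = -5*A^9 - 15*A^5 - 15*A - 5*A^-3
  A^1 * (10*d^2) = 10*A^5 + 20*A + 10*A^-3
  A^-1 * (10*d) = -10*A - 10*A^-3
  A^-3 * (5) = 5*A^-3
  A^-5 * (d) = -A^-3 - A^-7
Summing the groups: <K> = A^13 - A^9 + A^5 - A - A^-7

Answer: A^13 - A^9 + A^5 - A - A^-7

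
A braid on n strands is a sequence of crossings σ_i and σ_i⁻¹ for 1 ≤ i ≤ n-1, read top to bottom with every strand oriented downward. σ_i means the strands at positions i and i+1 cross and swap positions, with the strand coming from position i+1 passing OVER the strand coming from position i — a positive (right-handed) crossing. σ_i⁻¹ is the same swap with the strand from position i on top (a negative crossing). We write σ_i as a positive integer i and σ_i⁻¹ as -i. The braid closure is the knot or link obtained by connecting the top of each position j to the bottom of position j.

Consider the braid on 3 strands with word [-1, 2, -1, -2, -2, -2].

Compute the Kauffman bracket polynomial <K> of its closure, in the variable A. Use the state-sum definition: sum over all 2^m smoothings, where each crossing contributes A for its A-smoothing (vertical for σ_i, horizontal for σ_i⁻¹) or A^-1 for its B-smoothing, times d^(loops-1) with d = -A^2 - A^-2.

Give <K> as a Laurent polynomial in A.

Braid: s1^-1 s2 s1^-1 s2^-1 s2^-1 s2^-1 on 3 strands, 6 crossings.
Writhe w = (#positive) - (#negative) = 1 - 5 = -4.
Computing the Kauffman bracket via state sum. There are 2^6 = 64 states.
For each crossing: s=0 is the vertical smoothing, s=1 horizontal. Crossing k contributes A^(sign_k * (1 - 2*s_k)); loop factor d = -A^2 - A^-2.
Tabulate the states by total A-exponent and number of loops L (A-exp: L × count):
  A^6: L=4 ×1
  A^4: L=3 ×6
  A^2: L=2 ×12, L=4 ×3
  A^0: L=1 ×9, L=3 ×10, L=5 ×1
  A^-2: L=2 ×12, L=4 ×3
  A^-4: L=1 ×2, L=3 ×4
  A^-6: L=2 ×1
Each group contributes A^e * Σ count * d^(L-1):
Powers of d = -A^2 - A^-2: d^2 = A^4 + 2 + A^-4; d^3 = -A^6 - 3*A^2 - 3*A^-2 - A^-6; d^4 = A^8 + 4*A^4 + 6 + 4*A^-4 + A^-8.
  A^6 * (d^3) = -A^12 - 3*A^8 - 3*A^4 - 1
  A^4 * (6*d^2) = 6*A^8 + 12*A^4 + 6
  A^2 * (12*d + 3*d^3) = -3*A^8 - 21*A^4 - 21 - 3*A^-4
  A^0 * (9 + 10*d^2 + d^4) = A^8 + 14*A^4 + 35 + 14*A^-4 + A^-8
  A^-2 * (12*d + 3*d^3) = -3*A^4 - 21 - 21*A^-4 - 3*A^-8
  A^-4 * (2 + 4*d^2) = 4 + 10*A^-4 + 4*A^-8
  A^-6 * (d) = -A^-4 - A^-8
Summing the groups: <K> = -A^12 + A^8 - A^4 + 2 - A^-4 + A^-8

Answer: -A^12 + A^8 - A^4 + 2 - A^-4 + A^-8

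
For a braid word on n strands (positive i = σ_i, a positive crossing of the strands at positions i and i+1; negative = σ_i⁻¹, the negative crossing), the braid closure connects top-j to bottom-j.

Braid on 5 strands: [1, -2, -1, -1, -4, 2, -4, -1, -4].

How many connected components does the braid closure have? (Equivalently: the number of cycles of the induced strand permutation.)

4

Derivation:
Track the strand permutation on 5 strands, starting from identity.
  step 1: s1 swaps positions 1,2 -> [2 1 3 4 5]
  step 2: s2^-1 swaps positions 2,3 -> [2 3 1 4 5]
  step 3: s1^-1 swaps positions 1,2 -> [3 2 1 4 5]
  step 4: s1^-1 swaps positions 1,2 -> [2 3 1 4 5]
  step 5: s4^-1 swaps positions 4,5 -> [2 3 1 5 4]
  step 6: s2 swaps positions 2,3 -> [2 1 3 5 4]
  step 7: s4^-1 swaps positions 4,5 -> [2 1 3 4 5]
  step 8: s1^-1 swaps positions 1,2 -> [1 2 3 4 5]
  step 9: s4^-1 swaps positions 4,5 -> [1 2 3 5 4]
Final permutation (position -> original strand): [1 2 3 5 4]
Closure components = cycle count of this permutation = 4.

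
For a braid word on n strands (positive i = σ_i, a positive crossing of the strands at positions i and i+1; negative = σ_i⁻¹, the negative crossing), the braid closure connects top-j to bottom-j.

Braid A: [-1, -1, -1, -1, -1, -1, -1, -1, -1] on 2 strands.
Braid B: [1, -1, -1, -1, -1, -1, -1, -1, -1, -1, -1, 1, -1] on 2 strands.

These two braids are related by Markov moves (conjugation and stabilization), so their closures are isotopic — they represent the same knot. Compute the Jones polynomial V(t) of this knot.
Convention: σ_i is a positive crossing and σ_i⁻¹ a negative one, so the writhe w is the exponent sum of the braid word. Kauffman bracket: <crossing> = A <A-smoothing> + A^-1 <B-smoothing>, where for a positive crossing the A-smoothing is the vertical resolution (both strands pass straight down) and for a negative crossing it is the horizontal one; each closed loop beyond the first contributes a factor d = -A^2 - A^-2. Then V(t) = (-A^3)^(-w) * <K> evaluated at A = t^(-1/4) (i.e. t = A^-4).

t^-4 + t^-6 - t^-7 + t^-8 - t^-9 + t^-10 - t^-11 + t^-12 - t^-13

Derivation:
Markov-equivalent braids have isotopic closures, hence identical knot invariants. Strip the Markov moves from each word to reach a common short braid β, then compute V(t) once on β.
Braid A: s1^-1 s1^-1 s1^-1 s1^-1 s1^-1 s1^-1 s1^-1 s1^-1 s1^-1 on 2 strands has no conjugating prefix/suffix or stabilization to strip; take β = s1^-1 s1^-1 s1^-1 s1^-1 s1^-1 s1^-1 s1^-1 s1^-1 s1^-1.
Braid B: s1 s1^-1 s1^-1 s1^-1 s1^-1 s1^-1 s1^-1 s1^-1 s1^-1 s1^-1 s1^-1 s1 s1^-1 on 2 strands reduces by inverse Markov moves (closure unchanged at each step):
  Deconjugate: the word is γ·β·γ⁻¹ with γ = s1 s1^-1 (prefix) and γ⁻¹ = s1 s1^-1 (suffix); strip both.
Reduced to β = s1^-1 s1^-1 s1^-1 s1^-1 s1^-1 s1^-1 s1^-1 s1^-1 s1^-1 on 2 strands, 9 crossings.
Both give the same β = s1^-1 s1^-1 s1^-1 s1^-1 s1^-1 s1^-1 s1^-1 s1^-1 s1^-1 on 2 strands, so one state sum suffices:
Braid: s1^-1 s1^-1 s1^-1 s1^-1 s1^-1 s1^-1 s1^-1 s1^-1 s1^-1 on 2 strands, 9 crossings.
Writhe w = (#positive) - (#negative) = 0 - 9 = -9.
State-sum expansion of <K>. There are 2^9 = 512 states.
Smooth each crossing (0=||, 1=⌣⌢); contribution A^(Σ sign_k(1-2s_k)) * d^(L-1).
Tabulate the states by total A-exponent and number of loops L (A-exp: L × count):
  A^9: L=9 ×1
  A^7: L=8 ×9
  A^5: L=7 ×36
  A^3: L=6 ×84
  A^1: L=5 ×126
  A^-1: L=4 ×126
  A^-3: L=3 ×84
  A^-5: L=2 ×36
  A^-7: L=1 ×9
  A^-9: L=2 ×1
Each group contributes A^e * Σ count * d^(L-1):
Powers of d = -A^2 - A^-2: d^2 = A^4 + 2 + A^-4; d^3 = -A^6 - 3*A^2 - 3*A^-2 - A^-6; d^4 = A^8 + 4*A^4 + 6 + 4*A^-4 + A^-8; d^5 = -A^10 - 5*A^6 - 10*A^2 - 10*A^-2 - 5*A^-6 - A^-10; d^6 = A^12 + 6*A^8 + 15*A^4 + 20 + 15*A^-4 + 6*A^-8 + A^-12; d^7 = -A^14 - 7*A^10 - 21*A^6 - 35*A^2 - 35*A^-2 - 21*A^-6 - 7*A^-10 - A^-14; d^8 = A^16 + 8*A^12 + 28*A^8 + 56*A^4 + 70 + 56*A^-4 + 28*A^-8 + 8*A^-12 + A^-16.
  A^9 * (d^8) = A^25 + 8*A^21 + 28*A^17 + 56*A^13 + 70*A^9 + 56*A^5 + 28*A + 8*A^-3 + A^-7
  A^7 * (9*d^7) = -9*A^21 - 63*A^17 - 189*A^13 - 315*A^9 - 315*A^5 - 189*A - 63*A^-3 - 9*A^-7
  A^5 * (36*d^6) = 36*A^17 + 216*A^13 + 540*A^9 + 720*A^5 + 540*A + 216*A^-3 + 36*A^-7
  A^3 * (84*d^5) = -84*A^13 - 420*A^9 - 840*A^5 - 840*A - 420*A^-3 - 84*A^-7
  A^1 * (126*d^4) = 126*A^9 + 504*A^5 + 756*A + 504*A^-3 + 126*A^-7
  A^-1 * (126*d^3) = -126*A^5 - 378*A - 378*A^-3 - 126*A^-7
  A^-3 * (84*d^2) = 84*A + 168*A^-3 + 84*A^-7
  A^-5 * (36*d) = -36*A^-3 - 36*A^-7
  A^-7 * (9) = 9*A^-7
  A^-9 * (d) = -A^-7 - A^-11
Summing the groups: <K> = A^25 - A^21 + A^17 - A^13 + A^9 - A^5 + A - A^-3 - A^-11
Normalise by the writhe: (-A^3)^(-w) = (-A^3)^(9) = -A^27, so f(A) = -A^27 * <K> = -A^52 + A^48 - A^44 + A^40 - A^36 + A^32 - A^28 + A^24 + A^16.
Substitute A = t^(-1/4), i.e. A^e → t^(-e/4): V(t) = t^-4 + t^-6 - t^-7 + t^-8 - t^-9 + t^-10 - t^-11 + t^-12 - t^-13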